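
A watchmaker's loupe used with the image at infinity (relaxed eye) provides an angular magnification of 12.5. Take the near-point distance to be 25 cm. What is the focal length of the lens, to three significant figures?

For the image at infinity, M = D/f.
f = D/M = 25/12.5 = 2.000 cm.

2.00 cm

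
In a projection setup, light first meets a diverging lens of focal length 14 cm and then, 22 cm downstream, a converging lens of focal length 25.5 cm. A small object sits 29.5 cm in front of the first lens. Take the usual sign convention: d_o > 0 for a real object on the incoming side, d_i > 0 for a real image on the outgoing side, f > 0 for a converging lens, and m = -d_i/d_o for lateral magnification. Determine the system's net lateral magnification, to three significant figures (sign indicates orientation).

-1.37

First lens: d_i1 = 1/(1/(-14) - 1/29.5) = -9.494 cm.
m_1 = -(-9.494)/29.5 = 0.3218.
With d_i1 < 0 the first image is virtual and lies on the object side; the object distance for lens 2 is d_o2 = 22 - (-9.494) = 31.494 cm.
Second lens: d_i2 = 1/(1/25.5 - 1/(31.494)) = 133.979 cm.
m_2 = -(133.979)/(31.494) = -4.2541.
The system's lateral magnification is m_1 m_2 = (0.3218)(-4.2541) = -1.3691.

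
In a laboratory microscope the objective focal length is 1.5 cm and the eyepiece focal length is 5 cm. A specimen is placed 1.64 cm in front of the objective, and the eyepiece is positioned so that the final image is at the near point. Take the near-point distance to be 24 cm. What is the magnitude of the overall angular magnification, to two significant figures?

62

Objective: 1/d_i = 1/f_obj - 1/d_o = 1/1.5 - 1/1.64 = 0.05691 cm^-1, so d_i = 17.571 cm.
m_obj = -d_i/d_o = -17.571/1.64 = -10.714.
Eyepiece angular magnification (image at near point): M_eye = 1 + D/f_e = 1 + 24/5 = 5.800.
Overall M = m_obj x M_eye = (-10.714)(5.800) = -62.14.
|M| = 62.14.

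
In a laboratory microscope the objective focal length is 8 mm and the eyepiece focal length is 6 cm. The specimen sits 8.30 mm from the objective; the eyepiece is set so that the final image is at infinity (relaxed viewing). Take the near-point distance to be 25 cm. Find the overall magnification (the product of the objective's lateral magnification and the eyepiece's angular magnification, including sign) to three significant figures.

Convert to cm: f_obj = 8 mm = 0.8 cm; d_o = 8.30 mm = 0.83 cm.
Objective: 1/d_i = 1/f_obj - 1/d_o = 1/0.8 - 1/0.83 = 0.04518 cm^-1, so d_i = 22.133 cm.
m_obj = -d_i/d_o = -22.133/0.83 = -26.667.
Eyepiece angular magnification (image at infinity): M_eye = D/f_e = 25/6 = 4.167.
Overall M = m_obj x M_eye = (-26.667)(4.167) = -111.11.

-111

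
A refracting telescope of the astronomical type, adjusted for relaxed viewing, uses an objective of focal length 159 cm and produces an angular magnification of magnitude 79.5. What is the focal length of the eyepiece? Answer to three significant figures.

|M| = f_obj/f_eye, so f_eye = f_obj/|M| = 159/79.5 = 2.000 cm.

2.00 cm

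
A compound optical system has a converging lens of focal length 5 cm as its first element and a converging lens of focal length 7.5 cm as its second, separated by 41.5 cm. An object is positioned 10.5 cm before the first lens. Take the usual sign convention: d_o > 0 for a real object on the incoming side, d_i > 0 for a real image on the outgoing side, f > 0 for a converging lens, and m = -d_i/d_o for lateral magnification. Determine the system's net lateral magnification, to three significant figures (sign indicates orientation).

0.279

Applying the thin-lens equation to the first lens, 1/5 = 1/10.5 + 1/d_i1, which gives d_i1 = 9.545 cm.
Its lateral magnification is m_1 = -d_i1/d_o1 = -(9.545)/10.5 = -0.9091.
Object distance for lens 2: d_o2 = 41.5 - 9.545 = 31.955 cm.
Applying the thin-lens equation again with f_2 = 7.5 cm and d_o2 = 31.955 cm gives d_i2 = 9.800 cm.
m_2 = -(9.800)/(31.955) = -0.3067.
Overall magnification: m = m_1 m_2 = 0.2788.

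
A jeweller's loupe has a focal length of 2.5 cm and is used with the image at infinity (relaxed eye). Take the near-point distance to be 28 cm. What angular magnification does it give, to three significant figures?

M = D/f = 28/2.5 = 11.200.

11.2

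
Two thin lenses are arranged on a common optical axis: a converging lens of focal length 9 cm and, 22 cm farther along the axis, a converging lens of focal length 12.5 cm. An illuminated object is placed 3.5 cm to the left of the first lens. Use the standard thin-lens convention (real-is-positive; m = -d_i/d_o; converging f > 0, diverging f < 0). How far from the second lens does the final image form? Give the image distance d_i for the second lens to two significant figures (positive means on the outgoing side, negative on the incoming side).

First lens: d_i1 = 1/(1/9 - 1/3.5) = -5.727 cm.
The intermediate image is virtual, 5.727 cm to the left of lens 1, so d_o2 = L - d_i1 = 22 - (-5.727) = 27.727 cm.
Second lens: d_i2 = 1/(1/12.5 - 1/(27.727)) = 22.761 cm.

23 cm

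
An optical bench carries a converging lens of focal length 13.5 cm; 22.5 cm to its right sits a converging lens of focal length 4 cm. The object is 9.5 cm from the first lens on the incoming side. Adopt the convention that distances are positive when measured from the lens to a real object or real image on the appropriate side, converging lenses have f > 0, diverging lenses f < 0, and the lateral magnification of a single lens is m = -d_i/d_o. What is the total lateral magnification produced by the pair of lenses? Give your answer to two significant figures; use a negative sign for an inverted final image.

First lens: d_i1 = 1/(1/13.5 - 1/9.5) = -32.062 cm.
m_1 = -(-32.062)/9.5 = 3.3750.
With d_i1 < 0 the first image is virtual and lies on the object side; the object distance for lens 2 is d_o2 = 22.5 - (-32.062) = 54.562 cm.
Second lens: d_i2 = 1/(1/4 - 1/(54.562)) = 4.316 cm.
m_2 = -(4.316)/(54.562) = -0.0791.
Overall magnification: m = m_1 m_2 = -0.2670.

-0.27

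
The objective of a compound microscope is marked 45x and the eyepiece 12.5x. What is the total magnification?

The overall magnification of a compound microscope is the product of the objective and eyepiece magnifications:
M = M_obj x M_eye = 45 x 12.5 = 562.5.

562.5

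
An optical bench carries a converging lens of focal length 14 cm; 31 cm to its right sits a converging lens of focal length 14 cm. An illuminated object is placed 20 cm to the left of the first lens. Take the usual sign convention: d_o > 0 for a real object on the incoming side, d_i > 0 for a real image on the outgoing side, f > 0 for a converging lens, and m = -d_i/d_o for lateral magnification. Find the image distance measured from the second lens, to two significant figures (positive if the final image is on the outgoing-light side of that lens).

7.4 cm

Lens 1: 1/d_i1 = 1/f_1 - 1/d_o1 = 1/14 - 1/20 = 0.02143 cm^-1, so d_i1 = 46.667 cm.
Since 46.667 cm > 31 cm, the first image lies past the second lens and serves as a virtual object: d_o2 = L - d_i1 = -15.667 cm.
Lens 2: 1/d_i2 = 1/f_2 - 1/d_o2 = 1/14 - 1/(-15.667) = 0.13526 cm^-1, so d_i2 = 7.393 cm.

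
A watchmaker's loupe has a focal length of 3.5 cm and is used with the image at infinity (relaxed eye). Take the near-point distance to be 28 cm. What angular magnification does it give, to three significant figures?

M = D/f = 28/3.5 = 8.000.

8.00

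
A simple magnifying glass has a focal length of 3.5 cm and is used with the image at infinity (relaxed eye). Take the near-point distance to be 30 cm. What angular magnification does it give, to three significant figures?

8.57

M = D/f = 30/3.5 = 8.571.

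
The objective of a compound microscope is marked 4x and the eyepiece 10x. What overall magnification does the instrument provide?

The overall magnification of a compound microscope is the product of the objective and eyepiece magnifications:
M = M_obj x M_eye = 4 x 10 = 40.

40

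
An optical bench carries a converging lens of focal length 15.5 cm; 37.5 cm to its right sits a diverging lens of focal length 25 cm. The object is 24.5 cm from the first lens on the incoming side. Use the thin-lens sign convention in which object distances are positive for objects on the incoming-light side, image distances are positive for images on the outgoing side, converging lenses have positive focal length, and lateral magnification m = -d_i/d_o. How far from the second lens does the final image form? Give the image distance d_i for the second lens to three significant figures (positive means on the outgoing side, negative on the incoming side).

5.78 cm

First lens: d_i1 = 1/(1/15.5 - 1/24.5) = 42.194 cm.
This image would form 42.194 cm past lens 1, i.e. 4.694 cm beyond lens 2, so it is a virtual object for lens 2: d_o2 = 37.5 - 42.194 = -4.694 cm.
Second lens: d_i2 = 1/(1/(-25) - 1/(-4.694)) = 5.780 cm.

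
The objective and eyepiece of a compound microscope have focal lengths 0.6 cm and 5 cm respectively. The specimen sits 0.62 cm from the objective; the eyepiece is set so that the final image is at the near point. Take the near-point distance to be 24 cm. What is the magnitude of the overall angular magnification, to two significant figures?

170

Objective: 1/d_i = 1/f_obj - 1/d_o = 1/0.6 - 1/0.62 = 0.05376 cm^-1, so d_i = 18.600 cm.
m_obj = -d_i/d_o = -18.600/0.62 = -30.000.
Eyepiece angular magnification (image at near point): M_eye = 1 + D/f_e = 1 + 24/5 = 5.800.
Overall M = m_obj x M_eye = (-30.000)(5.800) = -174.00.
|M| = 174.00.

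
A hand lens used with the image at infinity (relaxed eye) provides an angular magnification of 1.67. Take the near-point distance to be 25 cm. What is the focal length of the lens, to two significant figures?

For the image at infinity, M = D/f.
f = D/M = 25/1.67 = 14.970 cm.

15 cm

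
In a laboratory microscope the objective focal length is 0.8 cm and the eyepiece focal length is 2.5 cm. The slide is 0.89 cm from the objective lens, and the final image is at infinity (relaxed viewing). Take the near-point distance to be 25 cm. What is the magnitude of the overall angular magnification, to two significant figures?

89

Objective: 1/d_i = 1/f_obj - 1/d_o = 1/0.8 - 1/0.89 = 0.12640 cm^-1, so d_i = 7.911 cm.
m_obj = -d_i/d_o = -7.911/0.89 = -8.889.
Eyepiece angular magnification (image at infinity): M_eye = D/f_e = 25/2.5 = 10.000.
Overall M = m_obj x M_eye = (-8.889)(10.000) = -88.89.
|M| = 88.89.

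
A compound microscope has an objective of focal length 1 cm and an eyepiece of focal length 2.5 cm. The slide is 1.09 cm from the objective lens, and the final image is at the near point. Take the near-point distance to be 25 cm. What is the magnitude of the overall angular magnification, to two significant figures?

120

Objective: 1/d_i = 1/f_obj - 1/d_o = 1/1 - 1/1.09 = 0.08257 cm^-1, so d_i = 12.111 cm.
m_obj = -d_i/d_o = -12.111/1.09 = -11.111.
Eyepiece angular magnification (image at near point): M_eye = 1 + D/f_e = 1 + 25/2.5 = 11.000.
Overall M = m_obj x M_eye = (-11.111)(11.000) = -122.22.
|M| = 122.22.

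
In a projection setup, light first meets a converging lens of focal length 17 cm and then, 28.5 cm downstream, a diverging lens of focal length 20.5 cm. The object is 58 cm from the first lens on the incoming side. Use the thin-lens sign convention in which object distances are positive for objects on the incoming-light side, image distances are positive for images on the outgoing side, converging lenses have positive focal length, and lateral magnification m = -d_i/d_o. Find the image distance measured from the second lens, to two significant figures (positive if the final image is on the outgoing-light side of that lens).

Lens 1: 1/d_i1 = 1/f_1 - 1/d_o1 = 1/17 - 1/58 = 0.04158 cm^-1, so d_i1 = 24.049 cm.
Object distance for lens 2: d_o2 = 28.5 - 24.049 = 4.451 cm.
Lens 2: 1/d_i2 = 1/f_2 - 1/d_o2 = 1/(-20.5) - 1/(4.451) = -0.27344 cm^-1, so d_i2 = -3.657 cm.

-3.7 cm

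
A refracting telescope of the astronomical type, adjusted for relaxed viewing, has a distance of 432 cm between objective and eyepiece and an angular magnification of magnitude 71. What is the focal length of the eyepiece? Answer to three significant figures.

6.00 cm

In normal adjustment the tube length equals f_obj + f_eye and |M| = f_obj/f_eye.
So f_obj = 71 f_eye and 71 f_eye + f_eye = 432 cm, giving f_eye = 432/72 = 6.000 cm and f_obj = 426.000 cm.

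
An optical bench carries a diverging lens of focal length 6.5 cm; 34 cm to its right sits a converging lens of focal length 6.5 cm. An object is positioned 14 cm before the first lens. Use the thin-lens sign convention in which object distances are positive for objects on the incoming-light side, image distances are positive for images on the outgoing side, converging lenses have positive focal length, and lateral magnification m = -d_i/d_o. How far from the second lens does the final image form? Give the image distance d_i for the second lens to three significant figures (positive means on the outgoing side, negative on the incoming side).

7.82 cm

Applying the thin-lens equation to the first lens, 1/(-6.5) = 1/14 + 1/d_i1, which gives d_i1 = -4.439 cm.
The intermediate image is virtual, 4.439 cm to the left of lens 1, so d_o2 = L - d_i1 = 34 - (-4.439) = 38.439 cm.
Applying the thin-lens equation again with f_2 = 6.5 cm and d_o2 = 38.439 cm gives d_i2 = 7.823 cm.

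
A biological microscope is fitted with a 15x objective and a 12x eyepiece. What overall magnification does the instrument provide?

180

The overall magnification of a compound microscope is the product of the objective and eyepiece magnifications:
M = M_obj x M_eye = 15 x 12 = 180.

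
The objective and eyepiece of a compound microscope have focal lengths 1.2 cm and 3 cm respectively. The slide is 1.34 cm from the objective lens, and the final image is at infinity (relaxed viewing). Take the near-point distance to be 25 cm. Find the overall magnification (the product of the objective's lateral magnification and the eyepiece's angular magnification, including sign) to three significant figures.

-71.4

Objective: 1/d_i = 1/f_obj - 1/d_o = 1/1.2 - 1/1.34 = 0.08706 cm^-1, so d_i = 11.486 cm.
m_obj = -d_i/d_o = -11.486/1.34 = -8.571.
Eyepiece angular magnification (image at infinity): M_eye = D/f_e = 25/3 = 8.333.
Overall M = m_obj x M_eye = (-8.571)(8.333) = -71.43.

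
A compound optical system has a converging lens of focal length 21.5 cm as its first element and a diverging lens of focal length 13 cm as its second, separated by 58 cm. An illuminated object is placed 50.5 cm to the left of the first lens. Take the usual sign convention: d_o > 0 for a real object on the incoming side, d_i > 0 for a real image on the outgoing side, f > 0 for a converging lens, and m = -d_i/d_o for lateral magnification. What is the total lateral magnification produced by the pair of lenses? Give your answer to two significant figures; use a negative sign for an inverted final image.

Applying the thin-lens equation to the first lens, 1/21.5 = 1/50.5 + 1/d_i1, which gives d_i1 = 37.440 cm.
Its lateral magnification is m_1 = -d_i1/d_o1 = -(37.440)/50.5 = -0.7414.
That image sits 20.560 cm in front of the second lens, so d_o2 = 20.560 cm.
Applying the thin-lens equation again with f_2 = -13 cm and d_o2 = 20.560 cm gives d_i2 = -7.964 cm.
m_2 = -(-7.964)/(20.560) = 0.3874.
The system's lateral magnification is m_1 m_2 = (-0.7414)(0.3874) = -0.2872.

-0.29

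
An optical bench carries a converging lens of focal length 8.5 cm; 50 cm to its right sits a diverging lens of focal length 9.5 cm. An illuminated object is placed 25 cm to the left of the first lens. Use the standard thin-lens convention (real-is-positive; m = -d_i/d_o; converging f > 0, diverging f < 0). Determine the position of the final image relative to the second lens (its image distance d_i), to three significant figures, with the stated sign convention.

First lens: d_i1 = 1/(1/8.5 - 1/25) = 12.879 cm.
That image sits 37.121 cm in front of the second lens, so d_o2 = 37.121 cm.
Second lens: d_i2 = 1/(1/(-9.5) - 1/(37.121)) = -7.564 cm.

-7.56 cm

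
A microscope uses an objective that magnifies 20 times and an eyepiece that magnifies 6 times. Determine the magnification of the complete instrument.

120

The overall magnification of a compound microscope is the product of the objective and eyepiece magnifications:
M = M_obj x M_eye = 20 x 6 = 120.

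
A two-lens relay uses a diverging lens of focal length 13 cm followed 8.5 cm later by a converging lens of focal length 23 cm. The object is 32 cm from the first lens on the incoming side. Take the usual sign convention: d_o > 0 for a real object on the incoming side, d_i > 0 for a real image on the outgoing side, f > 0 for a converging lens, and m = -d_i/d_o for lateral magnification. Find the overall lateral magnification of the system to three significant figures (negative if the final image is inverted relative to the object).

Lens 1: 1/d_i1 = 1/f_1 - 1/d_o1 = 1/(-13) - 1/32 = -0.10817 cm^-1, so d_i1 = -9.244 cm.
m_1 = -(-9.244)/32 = 0.2889.
The intermediate image is virtual, 9.244 cm to the left of lens 1, so d_o2 = L - d_i1 = 8.5 - (-9.244) = 17.744 cm.
Lens 2: 1/d_i2 = 1/f_2 - 1/d_o2 = 1/23 - 1/(17.744) = -0.01288 cm^-1, so d_i2 = -77.655 cm.
m_2 = -(-77.655)/(17.744) = 4.3763.
Overall magnification: m = m_1 m_2 = 1.2643.

1.26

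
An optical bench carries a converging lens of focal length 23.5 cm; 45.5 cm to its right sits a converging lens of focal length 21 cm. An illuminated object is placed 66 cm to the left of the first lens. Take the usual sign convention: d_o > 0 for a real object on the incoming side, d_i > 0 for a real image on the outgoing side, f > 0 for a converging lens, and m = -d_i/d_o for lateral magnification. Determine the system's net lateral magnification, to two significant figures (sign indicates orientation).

-0.97

Lens 1: 1/d_i1 = 1/f_1 - 1/d_o1 = 1/23.5 - 1/66 = 0.02740 cm^-1, so d_i1 = 36.494 cm.
m_1 = -(36.494)/66 = -0.5529.
Object distance for lens 2: d_o2 = 45.5 - 36.494 = 9.006 cm.
Lens 2: 1/d_i2 = 1/f_2 - 1/d_o2 = 1/21 - 1/(9.006) = -0.06342 cm^-1, so d_i2 = -15.768 cm.
m_2 = -(-15.768)/(9.006) = 1.7509.
Total m = m_1 x m_2 = (-0.5529)(1.7509) = -0.9681.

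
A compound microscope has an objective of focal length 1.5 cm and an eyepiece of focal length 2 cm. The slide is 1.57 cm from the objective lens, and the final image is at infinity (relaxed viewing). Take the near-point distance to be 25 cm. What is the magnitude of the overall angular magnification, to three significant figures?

Objective: 1/d_i = 1/f_obj - 1/d_o = 1/1.5 - 1/1.57 = 0.02972 cm^-1, so d_i = 33.643 cm.
m_obj = -d_i/d_o = -33.643/1.57 = -21.429.
Eyepiece angular magnification (image at infinity): M_eye = D/f_e = 25/2 = 12.500.
Overall M = m_obj x M_eye = (-21.429)(12.500) = -267.86.
|M| = 267.86.

268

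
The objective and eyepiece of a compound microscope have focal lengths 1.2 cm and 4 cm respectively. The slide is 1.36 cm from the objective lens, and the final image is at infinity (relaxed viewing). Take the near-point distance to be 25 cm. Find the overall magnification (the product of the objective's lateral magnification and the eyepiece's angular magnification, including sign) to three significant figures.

-46.9

Objective: 1/d_i = 1/f_obj - 1/d_o = 1/1.2 - 1/1.36 = 0.09804 cm^-1, so d_i = 10.200 cm.
m_obj = -d_i/d_o = -10.200/1.36 = -7.500.
Eyepiece angular magnification (image at infinity): M_eye = D/f_e = 25/4 = 6.250.
Overall M = m_obj x M_eye = (-7.500)(6.250) = -46.87.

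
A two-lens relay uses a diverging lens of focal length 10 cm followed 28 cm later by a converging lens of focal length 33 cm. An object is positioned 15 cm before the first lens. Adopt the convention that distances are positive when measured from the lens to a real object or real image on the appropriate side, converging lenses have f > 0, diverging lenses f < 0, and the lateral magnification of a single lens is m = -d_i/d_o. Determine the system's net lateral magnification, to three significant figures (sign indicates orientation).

First lens: d_i1 = 1/(1/(-10) - 1/15) = -6.000 cm.
m_1 = -(-6.000)/15 = 0.4000.
The intermediate image is virtual, 6.000 cm to the left of lens 1, so d_o2 = L - d_i1 = 28 - (-6.000) = 34.000 cm.
Second lens: d_i2 = 1/(1/33 - 1/(34.000)) = 1122.000 cm.
m_2 = -(1122.000)/(34.000) = -33.0000.
The system's lateral magnification is m_1 m_2 = (0.4000)(-33.0000) = -13.2000.

-13.2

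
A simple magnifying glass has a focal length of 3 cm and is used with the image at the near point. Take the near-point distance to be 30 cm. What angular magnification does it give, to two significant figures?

M = 1 + D/f = 1 + 30/3 = 11.000.

11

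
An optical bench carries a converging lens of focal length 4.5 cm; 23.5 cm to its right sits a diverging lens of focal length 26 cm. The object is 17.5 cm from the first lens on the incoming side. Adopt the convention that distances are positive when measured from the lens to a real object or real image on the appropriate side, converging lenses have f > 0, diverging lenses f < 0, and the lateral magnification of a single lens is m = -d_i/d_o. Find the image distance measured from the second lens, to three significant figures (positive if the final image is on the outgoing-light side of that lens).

-10.4 cm

Applying the thin-lens equation to the first lens, 1/4.5 = 1/17.5 + 1/d_i1, which gives d_i1 = 6.058 cm.
The intermediate image is 6.058 cm to the right of lens 1, so d_o2 = L - d_i1 = 23.5 - 6.058 = 17.442 cm.
Applying the thin-lens equation again with f_2 = -26 cm and d_o2 = 17.442 cm gives d_i2 = -10.439 cm.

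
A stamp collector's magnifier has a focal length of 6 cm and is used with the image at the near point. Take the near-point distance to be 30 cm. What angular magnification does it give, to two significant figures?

6.0

M = 1 + D/f = 1 + 30/6 = 6.000.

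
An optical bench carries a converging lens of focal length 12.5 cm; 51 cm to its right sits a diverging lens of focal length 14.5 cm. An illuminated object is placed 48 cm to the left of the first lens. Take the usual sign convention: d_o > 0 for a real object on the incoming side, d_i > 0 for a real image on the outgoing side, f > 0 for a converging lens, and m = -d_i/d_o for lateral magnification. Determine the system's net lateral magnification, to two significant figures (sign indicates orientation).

-0.11

First lens: d_i1 = 1/(1/12.5 - 1/48) = 16.901 cm.
m_1 = -(16.901)/48 = -0.3521.
The intermediate image is 16.901 cm to the right of lens 1, so d_o2 = L - d_i1 = 51 - 16.901 = 34.099 cm.
Second lens: d_i2 = 1/(1/(-14.5) - 1/(34.099)) = -10.174 cm.
m_2 = -(-10.174)/(34.099) = 0.2984.
Overall magnification: m = m_1 m_2 = -0.1051.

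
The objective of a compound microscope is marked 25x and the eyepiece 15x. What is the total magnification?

The overall magnification of a compound microscope is the product of the objective and eyepiece magnifications:
M = M_obj x M_eye = 25 x 15 = 375.

375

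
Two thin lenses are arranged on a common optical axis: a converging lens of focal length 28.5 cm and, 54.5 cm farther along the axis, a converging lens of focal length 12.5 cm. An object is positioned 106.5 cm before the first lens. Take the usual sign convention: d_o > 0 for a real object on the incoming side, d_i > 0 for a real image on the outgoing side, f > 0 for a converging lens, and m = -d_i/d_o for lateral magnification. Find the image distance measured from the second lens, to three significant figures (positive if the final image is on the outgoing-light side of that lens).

63.1 cm

Lens 1: 1/d_i1 = 1/f_1 - 1/d_o1 = 1/28.5 - 1/106.5 = 0.02570 cm^-1, so d_i1 = 38.913 cm.
That image sits 15.587 cm in front of the second lens, so d_o2 = 15.587 cm.
Lens 2: 1/d_i2 = 1/f_2 - 1/d_o2 = 1/12.5 - 1/(15.587) = 0.01584 cm^-1, so d_i2 = 63.123 cm.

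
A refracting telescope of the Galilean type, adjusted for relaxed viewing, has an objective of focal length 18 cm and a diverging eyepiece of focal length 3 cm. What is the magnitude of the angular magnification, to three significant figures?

6.00

|M| = f_obj/|f_eye| = 18/3 = 6.000.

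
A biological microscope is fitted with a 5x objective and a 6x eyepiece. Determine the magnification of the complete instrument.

The overall magnification of a compound microscope is the product of the objective and eyepiece magnifications:
M = M_obj x M_eye = 5 x 6 = 30.

30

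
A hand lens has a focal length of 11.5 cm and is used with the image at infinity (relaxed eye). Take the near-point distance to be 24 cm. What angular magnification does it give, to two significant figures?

2.1

M = D/f = 24/11.5 = 2.087.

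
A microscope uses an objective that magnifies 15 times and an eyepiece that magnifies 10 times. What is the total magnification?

The overall magnification of a compound microscope is the product of the objective and eyepiece magnifications:
M = M_obj x M_eye = 15 x 10 = 150.

150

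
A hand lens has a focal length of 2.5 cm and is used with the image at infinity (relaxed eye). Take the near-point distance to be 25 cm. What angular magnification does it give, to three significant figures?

10.0

M = D/f = 25/2.5 = 10.000.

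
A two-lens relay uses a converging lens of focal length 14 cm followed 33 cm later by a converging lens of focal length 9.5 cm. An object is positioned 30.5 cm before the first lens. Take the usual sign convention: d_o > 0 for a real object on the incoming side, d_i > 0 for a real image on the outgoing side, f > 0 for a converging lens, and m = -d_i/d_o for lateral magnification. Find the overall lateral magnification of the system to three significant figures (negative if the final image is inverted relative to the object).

Applying the thin-lens equation to the first lens, 1/14 = 1/30.5 + 1/d_i1, which gives d_i1 = 25.879 cm.
Its lateral magnification is m_1 = -d_i1/d_o1 = -(25.879)/30.5 = -0.8485.
The intermediate image is 25.879 cm to the right of lens 1, so d_o2 = L - d_i1 = 33 - 25.879 = 7.121 cm.
Applying the thin-lens equation again with f_2 = 9.5 cm and d_o2 = 7.121 cm gives d_i2 = -28.439 cm.
m_2 = -(-28.439)/(7.121) = 3.9936.
Overall magnification: m = m_1 m_2 = -3.3885.

-3.39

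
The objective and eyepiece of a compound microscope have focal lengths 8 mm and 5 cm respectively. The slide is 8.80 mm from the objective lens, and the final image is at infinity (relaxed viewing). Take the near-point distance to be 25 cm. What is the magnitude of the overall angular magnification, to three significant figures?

Convert to cm: f_obj = 8 mm = 0.8 cm; d_o = 8.80 mm = 0.88 cm.
Objective: 1/d_i = 1/f_obj - 1/d_o = 1/0.8 - 1/0.88 = 0.11364 cm^-1, so d_i = 8.800 cm.
m_obj = -d_i/d_o = -8.800/0.88 = -10.000.
Eyepiece angular magnification (image at infinity): M_eye = D/f_e = 25/5 = 5.000.
Overall M = m_obj x M_eye = (-10.000)(5.000) = -50.00.
|M| = 50.00.

50.0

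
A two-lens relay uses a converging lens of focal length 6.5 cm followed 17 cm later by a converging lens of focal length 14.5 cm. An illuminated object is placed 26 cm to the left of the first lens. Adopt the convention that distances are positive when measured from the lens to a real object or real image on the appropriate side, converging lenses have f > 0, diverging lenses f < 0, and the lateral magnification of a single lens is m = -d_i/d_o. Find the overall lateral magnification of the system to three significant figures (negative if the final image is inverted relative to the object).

First lens: d_i1 = 1/(1/6.5 - 1/26) = 8.667 cm.
m_1 = -(8.667)/26 = -0.3333.
Object distance for lens 2: d_o2 = 17 - 8.667 = 8.333 cm.
Second lens: d_i2 = 1/(1/14.5 - 1/(8.333)) = -19.595 cm.
m_2 = -(-19.595)/(8.333) = 2.3514.
The system's lateral magnification is m_1 m_2 = (-0.3333)(2.3514) = -0.7838.

-0.784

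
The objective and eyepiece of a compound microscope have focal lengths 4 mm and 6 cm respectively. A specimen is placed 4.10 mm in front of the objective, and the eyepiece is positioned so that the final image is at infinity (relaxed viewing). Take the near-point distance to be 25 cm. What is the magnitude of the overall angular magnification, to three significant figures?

Convert to cm: f_obj = 4 mm = 0.4 cm; d_o = 4.10 mm = 0.41 cm.
Objective: 1/d_i = 1/f_obj - 1/d_o = 1/0.4 - 1/0.41 = 0.06098 cm^-1, so d_i = 16.400 cm.
m_obj = -d_i/d_o = -16.400/0.41 = -40.000.
Eyepiece angular magnification (image at infinity): M_eye = D/f_e = 25/6 = 4.167.
Overall M = m_obj x M_eye = (-40.000)(4.167) = -166.67.
|M| = 166.67.

167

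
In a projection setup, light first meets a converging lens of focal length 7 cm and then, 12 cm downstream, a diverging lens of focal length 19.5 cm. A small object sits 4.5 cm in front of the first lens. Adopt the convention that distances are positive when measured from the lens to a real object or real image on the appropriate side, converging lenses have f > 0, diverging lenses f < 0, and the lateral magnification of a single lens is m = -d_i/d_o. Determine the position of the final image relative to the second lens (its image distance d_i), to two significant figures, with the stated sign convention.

-11 cm

First lens: d_i1 = 1/(1/7 - 1/4.5) = -12.600 cm.
With d_i1 < 0 the first image is virtual and lies on the object side; the object distance for lens 2 is d_o2 = 12 - (-12.600) = 24.600 cm.
Second lens: d_i2 = 1/(1/(-19.5) - 1/(24.600)) = -10.878 cm.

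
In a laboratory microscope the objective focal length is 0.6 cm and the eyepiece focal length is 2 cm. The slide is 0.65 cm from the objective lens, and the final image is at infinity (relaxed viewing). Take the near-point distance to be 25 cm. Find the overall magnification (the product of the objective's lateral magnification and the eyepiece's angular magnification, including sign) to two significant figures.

-150

Objective: 1/d_i = 1/f_obj - 1/d_o = 1/0.6 - 1/0.65 = 0.12821 cm^-1, so d_i = 7.800 cm.
m_obj = -d_i/d_o = -7.800/0.65 = -12.000.
Eyepiece angular magnification (image at infinity): M_eye = D/f_e = 25/2 = 12.500.
Overall M = m_obj x M_eye = (-12.000)(12.500) = -150.00.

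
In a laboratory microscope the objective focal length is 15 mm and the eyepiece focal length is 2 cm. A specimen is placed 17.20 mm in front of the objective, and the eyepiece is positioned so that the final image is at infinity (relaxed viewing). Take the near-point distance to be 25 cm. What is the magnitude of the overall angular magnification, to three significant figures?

85.2

Convert to cm: f_obj = 15 mm = 1.5 cm; d_o = 17.20 mm = 1.72 cm.
Objective: 1/d_i = 1/f_obj - 1/d_o = 1/1.5 - 1/1.72 = 0.08527 cm^-1, so d_i = 11.727 cm.
m_obj = -d_i/d_o = -11.727/1.72 = -6.818.
Eyepiece angular magnification (image at infinity): M_eye = D/f_e = 25/2 = 12.500.
Overall M = m_obj x M_eye = (-6.818)(12.500) = -85.23.
|M| = 85.23.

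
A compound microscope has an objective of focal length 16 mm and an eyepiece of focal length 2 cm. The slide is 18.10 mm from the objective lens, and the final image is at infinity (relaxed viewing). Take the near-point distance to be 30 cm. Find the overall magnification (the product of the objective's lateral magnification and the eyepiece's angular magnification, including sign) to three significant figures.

Convert to cm: f_obj = 16 mm = 1.6 cm; d_o = 18.10 mm = 1.81 cm.
Objective: 1/d_i = 1/f_obj - 1/d_o = 1/1.6 - 1/1.81 = 0.07251 cm^-1, so d_i = 13.790 cm.
m_obj = -d_i/d_o = -13.790/1.81 = -7.619.
Eyepiece angular magnification (image at infinity): M_eye = D/f_e = 30/2 = 15.000.
Overall M = m_obj x M_eye = (-7.619)(15.000) = -114.29.

-114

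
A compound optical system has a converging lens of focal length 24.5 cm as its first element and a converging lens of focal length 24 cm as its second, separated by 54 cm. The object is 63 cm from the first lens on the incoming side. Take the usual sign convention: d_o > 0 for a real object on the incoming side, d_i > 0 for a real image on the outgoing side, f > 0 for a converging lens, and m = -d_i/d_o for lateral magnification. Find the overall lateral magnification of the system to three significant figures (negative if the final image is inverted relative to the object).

First lens: d_i1 = 1/(1/24.5 - 1/63) = 40.091 cm.
m_1 = -(40.091)/63 = -0.6364.
Object distance for lens 2: d_o2 = 54 - 40.091 = 13.909 cm.
Second lens: d_i2 = 1/(1/24 - 1/(13.909)) = -33.081 cm.
m_2 = -(-33.081)/(13.909) = 2.3784.
Total m = m_1 x m_2 = (-0.6364)(2.3784) = -1.5135.

-1.51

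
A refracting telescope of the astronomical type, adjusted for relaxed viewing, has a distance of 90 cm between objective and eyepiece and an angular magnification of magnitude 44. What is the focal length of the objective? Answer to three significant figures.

In normal adjustment the tube length equals f_obj + f_eye and |M| = f_obj/f_eye.
So f_obj = 44 f_eye and 44 f_eye + f_eye = 90 cm, giving f_eye = 90/45 = 2.000 cm and f_obj = 88.000 cm.

88.0 cm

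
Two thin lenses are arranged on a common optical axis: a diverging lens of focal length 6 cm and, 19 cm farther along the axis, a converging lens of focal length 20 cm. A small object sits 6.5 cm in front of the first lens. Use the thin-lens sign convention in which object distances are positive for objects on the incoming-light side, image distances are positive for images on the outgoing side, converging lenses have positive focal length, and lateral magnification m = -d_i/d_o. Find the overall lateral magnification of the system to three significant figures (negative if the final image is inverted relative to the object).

-4.53

Lens 1: 1/d_i1 = 1/f_1 - 1/d_o1 = 1/(-6) - 1/6.5 = -0.32051 cm^-1, so d_i1 = -3.120 cm.
m_1 = -(-3.120)/6.5 = 0.4800.
The intermediate image is virtual, 3.120 cm to the left of lens 1, so d_o2 = L - d_i1 = 19 - (-3.120) = 22.120 cm.
Lens 2: 1/d_i2 = 1/f_2 - 1/d_o2 = 1/20 - 1/(22.120) = 0.00479 cm^-1, so d_i2 = 208.679 cm.
m_2 = -(208.679)/(22.120) = -9.4340.
Overall magnification: m = m_1 m_2 = -4.5283.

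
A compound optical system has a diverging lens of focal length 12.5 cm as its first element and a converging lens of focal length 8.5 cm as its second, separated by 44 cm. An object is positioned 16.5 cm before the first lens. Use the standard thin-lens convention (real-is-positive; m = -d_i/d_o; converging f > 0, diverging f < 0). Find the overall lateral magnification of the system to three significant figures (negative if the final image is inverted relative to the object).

-0.0860

First lens: d_i1 = 1/(1/(-12.5) - 1/16.5) = -7.112 cm.
m_1 = -(-7.112)/16.5 = 0.4310.
With d_i1 < 0 the first image is virtual and lies on the object side; the object distance for lens 2 is d_o2 = 44 - (-7.112) = 51.112 cm.
Second lens: d_i2 = 1/(1/8.5 - 1/(51.112)) = 10.196 cm.
m_2 = -(10.196)/(51.112) = -0.1995.
Total m = m_1 x m_2 = (0.4310)(-0.1995) = -0.0860.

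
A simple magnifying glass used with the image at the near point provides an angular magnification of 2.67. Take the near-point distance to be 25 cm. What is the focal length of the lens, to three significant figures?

For the image at the near point, M = 1 + D/f.
f = D/(M - 1) = 25/(2.67 - 1) = 14.970 cm.

15.0 cm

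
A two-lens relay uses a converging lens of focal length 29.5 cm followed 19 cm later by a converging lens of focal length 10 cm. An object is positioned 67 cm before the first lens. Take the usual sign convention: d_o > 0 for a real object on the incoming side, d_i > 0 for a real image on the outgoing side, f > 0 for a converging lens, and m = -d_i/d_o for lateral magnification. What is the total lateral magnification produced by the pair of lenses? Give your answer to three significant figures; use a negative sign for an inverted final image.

Lens 1: 1/d_i1 = 1/f_1 - 1/d_o1 = 1/29.5 - 1/67 = 0.01897 cm^-1, so d_i1 = 52.707 cm.
m_1 = -(52.707)/67 = -0.7867.
This image would form 52.707 cm past lens 1, i.e. 33.707 cm beyond lens 2, so it is a virtual object for lens 2: d_o2 = 19 - 52.707 = -33.707 cm.
Lens 2: 1/d_i2 = 1/f_2 - 1/d_o2 = 1/10 - 1/(-33.707) = 0.12967 cm^-1, so d_i2 = 7.712 cm.
m_2 = -(7.712)/(-33.707) = 0.2288.
The system's lateral magnification is m_1 m_2 = (-0.7867)(0.2288) = -0.1800.

-0.180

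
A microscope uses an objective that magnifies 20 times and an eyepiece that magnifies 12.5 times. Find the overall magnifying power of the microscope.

250

The overall magnification of a compound microscope is the product of the objective and eyepiece magnifications:
M = M_obj x M_eye = 20 x 12.5 = 250.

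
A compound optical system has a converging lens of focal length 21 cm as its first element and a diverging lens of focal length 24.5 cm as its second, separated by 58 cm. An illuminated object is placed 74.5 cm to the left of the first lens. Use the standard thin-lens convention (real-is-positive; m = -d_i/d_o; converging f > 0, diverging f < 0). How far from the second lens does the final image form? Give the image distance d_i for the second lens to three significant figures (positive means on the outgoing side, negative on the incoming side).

-13.2 cm

Applying the thin-lens equation to the first lens, 1/21 = 1/74.5 + 1/d_i1, which gives d_i1 = 29.243 cm.
The intermediate image is 29.243 cm to the right of lens 1, so d_o2 = L - d_i1 = 58 - 29.243 = 28.757 cm.
Applying the thin-lens equation again with f_2 = -24.5 cm and d_o2 = 28.757 cm gives d_i2 = -13.229 cm.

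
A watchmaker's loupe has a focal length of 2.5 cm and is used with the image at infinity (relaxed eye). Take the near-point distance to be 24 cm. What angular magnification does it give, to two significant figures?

9.6

M = D/f = 24/2.5 = 9.600.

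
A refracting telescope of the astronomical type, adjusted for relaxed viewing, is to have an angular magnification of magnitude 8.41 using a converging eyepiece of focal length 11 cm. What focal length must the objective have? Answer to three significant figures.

|M| = f_obj/|f_eye|, so f_obj = |M| x |f_eye| = 8.41 x 11 = 92.510 cm.

92.5 cm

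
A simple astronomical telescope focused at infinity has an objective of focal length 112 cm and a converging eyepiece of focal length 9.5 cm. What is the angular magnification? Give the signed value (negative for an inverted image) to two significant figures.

M = -f_obj/f_eye = -112/(9.5) = -11.789.

-12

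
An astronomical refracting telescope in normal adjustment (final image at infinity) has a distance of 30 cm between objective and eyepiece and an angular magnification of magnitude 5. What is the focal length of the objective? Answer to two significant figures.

In normal adjustment the tube length equals f_obj + f_eye and |M| = f_obj/f_eye.
So f_obj = 5 f_eye and 5 f_eye + f_eye = 30 cm, giving f_eye = 30/6 = 5.000 cm and f_obj = 25.000 cm.

25 cm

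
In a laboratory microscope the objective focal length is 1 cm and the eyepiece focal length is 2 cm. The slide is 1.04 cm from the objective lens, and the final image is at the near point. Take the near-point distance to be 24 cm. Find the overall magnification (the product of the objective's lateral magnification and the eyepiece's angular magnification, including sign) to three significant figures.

Objective: 1/d_i = 1/f_obj - 1/d_o = 1/1 - 1/1.04 = 0.03846 cm^-1, so d_i = 26.000 cm.
m_obj = -d_i/d_o = -26.000/1.04 = -25.000.
Eyepiece angular magnification (image at near point): M_eye = 1 + D/f_e = 1 + 24/2 = 13.000.
Overall M = m_obj x M_eye = (-25.000)(13.000) = -325.00.

-325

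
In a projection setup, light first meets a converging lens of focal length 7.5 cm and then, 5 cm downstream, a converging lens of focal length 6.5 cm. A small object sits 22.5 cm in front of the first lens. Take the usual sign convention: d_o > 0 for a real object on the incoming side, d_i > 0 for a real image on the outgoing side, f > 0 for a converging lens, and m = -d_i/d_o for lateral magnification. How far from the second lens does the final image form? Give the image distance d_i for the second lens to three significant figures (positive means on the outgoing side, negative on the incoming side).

Applying the thin-lens equation to the first lens, 1/7.5 = 1/22.5 + 1/d_i1, which gives d_i1 = 11.250 cm.
This image would form 11.250 cm past lens 1, i.e. 6.250 cm beyond lens 2, so it is a virtual object for lens 2: d_o2 = 5 - 11.250 = -6.250 cm.
Applying the thin-lens equation again with f_2 = 6.5 cm and d_o2 = -6.250 cm gives d_i2 = 3.186 cm.

3.19 cm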